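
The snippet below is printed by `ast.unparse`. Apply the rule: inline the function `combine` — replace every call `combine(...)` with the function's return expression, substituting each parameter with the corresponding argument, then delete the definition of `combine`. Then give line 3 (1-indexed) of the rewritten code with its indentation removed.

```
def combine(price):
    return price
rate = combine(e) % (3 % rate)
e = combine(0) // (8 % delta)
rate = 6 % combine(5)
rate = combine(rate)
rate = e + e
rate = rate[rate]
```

rate = 6 % 5

Transformed code:
rate = e % (3 % rate)
e = 0 // (8 % delta)
rate = 6 % 5
rate = rate
rate = e + e
rate = rate[rate]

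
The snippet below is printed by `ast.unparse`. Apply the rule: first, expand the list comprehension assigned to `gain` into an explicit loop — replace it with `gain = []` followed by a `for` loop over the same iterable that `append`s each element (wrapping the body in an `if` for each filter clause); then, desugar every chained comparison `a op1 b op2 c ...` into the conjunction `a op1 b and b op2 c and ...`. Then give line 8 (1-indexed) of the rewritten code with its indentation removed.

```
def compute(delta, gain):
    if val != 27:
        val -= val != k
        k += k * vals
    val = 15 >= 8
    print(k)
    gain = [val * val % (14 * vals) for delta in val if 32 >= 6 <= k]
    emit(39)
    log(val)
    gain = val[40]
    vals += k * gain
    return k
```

for delta in val:

Transformed code:
def compute(delta, gain):
    if val != 27:
        val -= val != k
        k += k * vals
    val = 15 >= 8
    print(k)
    gain = []
    for delta in val:
        if 32 >= 6 and 6 <= k:
            gain.append(val * val % (14 * vals))
    emit(39)
    log(val)
    gain = val[40]
    vals += k * gain
    return k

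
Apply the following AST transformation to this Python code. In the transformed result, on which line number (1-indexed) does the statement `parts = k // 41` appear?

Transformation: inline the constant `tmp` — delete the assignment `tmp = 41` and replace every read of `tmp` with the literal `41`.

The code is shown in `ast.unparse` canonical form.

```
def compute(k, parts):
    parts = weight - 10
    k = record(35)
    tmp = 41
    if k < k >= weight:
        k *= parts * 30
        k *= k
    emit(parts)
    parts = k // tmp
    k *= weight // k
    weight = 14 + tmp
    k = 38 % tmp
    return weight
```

Transformed code:
def compute(k, parts):
    parts = weight - 10
    k = record(35)
    if k < k >= weight:
        k *= parts * 30
        k *= k
    emit(parts)
    parts = k // 41
    k *= weight // k
    weight = 14 + 41
    k = 38 % 41
    return weight

8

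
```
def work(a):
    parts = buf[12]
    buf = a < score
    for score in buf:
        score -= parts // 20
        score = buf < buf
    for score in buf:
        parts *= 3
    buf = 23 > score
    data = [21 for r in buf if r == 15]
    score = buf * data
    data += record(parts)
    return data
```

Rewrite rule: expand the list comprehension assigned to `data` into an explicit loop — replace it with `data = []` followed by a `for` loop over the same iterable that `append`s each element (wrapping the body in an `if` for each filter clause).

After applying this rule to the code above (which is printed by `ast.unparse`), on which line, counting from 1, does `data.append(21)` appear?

13

Transformed code:
def work(a):
    parts = buf[12]
    buf = a < score
    for score in buf:
        score -= parts // 20
        score = buf < buf
    for score in buf:
        parts *= 3
    buf = 23 > score
    data = []
    for r in buf:
        if r == 15:
            data.append(21)
    score = buf * data
    data += record(parts)
    return data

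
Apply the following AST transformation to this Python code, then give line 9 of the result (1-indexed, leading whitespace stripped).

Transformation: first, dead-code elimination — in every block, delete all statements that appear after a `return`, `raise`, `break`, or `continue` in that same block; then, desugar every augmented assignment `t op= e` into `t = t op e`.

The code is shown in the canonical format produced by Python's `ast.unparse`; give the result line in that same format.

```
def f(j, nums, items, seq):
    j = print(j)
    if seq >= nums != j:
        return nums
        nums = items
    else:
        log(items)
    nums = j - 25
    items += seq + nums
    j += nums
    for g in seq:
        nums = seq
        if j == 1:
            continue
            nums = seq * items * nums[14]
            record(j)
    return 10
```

Transformed code:
def f(j, nums, items, seq):
    j = print(j)
    if seq >= nums != j:
        return nums
    else:
        log(items)
    nums = j - 25
    items = items + (seq + nums)
    j = j + nums
    for g in seq:
        nums = seq
        if j == 1:
            continue
    return 10

j = j + nums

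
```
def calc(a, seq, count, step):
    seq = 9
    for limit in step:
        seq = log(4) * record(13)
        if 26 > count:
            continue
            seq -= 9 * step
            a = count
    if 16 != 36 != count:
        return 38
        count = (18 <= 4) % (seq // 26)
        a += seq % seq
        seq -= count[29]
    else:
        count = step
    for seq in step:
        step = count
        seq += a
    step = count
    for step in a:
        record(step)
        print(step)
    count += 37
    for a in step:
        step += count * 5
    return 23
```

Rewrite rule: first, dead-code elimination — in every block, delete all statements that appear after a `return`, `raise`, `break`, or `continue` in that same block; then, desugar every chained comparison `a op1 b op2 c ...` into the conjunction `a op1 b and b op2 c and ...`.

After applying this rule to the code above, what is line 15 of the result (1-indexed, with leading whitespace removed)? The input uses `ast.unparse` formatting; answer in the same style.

Transformed code:
def calc(a, seq, count, step):
    seq = 9
    for limit in step:
        seq = log(4) * record(13)
        if 26 > count:
            continue
    if 16 != 36 and 36 != count:
        return 38
    else:
        count = step
    for seq in step:
        step = count
        seq += a
    step = count
    for step in a:
        record(step)
        print(step)
    count += 37
    for a in step:
        step += count * 5
    return 23

for step in a:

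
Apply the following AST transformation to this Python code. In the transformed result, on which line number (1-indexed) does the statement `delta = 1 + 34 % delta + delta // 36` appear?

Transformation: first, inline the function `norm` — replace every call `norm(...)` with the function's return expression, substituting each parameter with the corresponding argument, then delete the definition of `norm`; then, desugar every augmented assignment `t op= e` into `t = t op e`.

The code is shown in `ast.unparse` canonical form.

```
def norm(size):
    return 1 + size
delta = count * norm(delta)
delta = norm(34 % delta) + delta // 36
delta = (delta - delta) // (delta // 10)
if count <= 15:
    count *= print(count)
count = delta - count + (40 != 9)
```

Transformed code:
delta = count * (1 + delta)
delta = 1 + 34 % delta + delta // 36
delta = (delta - delta) // (delta // 10)
if count <= 15:
    count = count * print(count)
count = delta - count + (40 != 9)

2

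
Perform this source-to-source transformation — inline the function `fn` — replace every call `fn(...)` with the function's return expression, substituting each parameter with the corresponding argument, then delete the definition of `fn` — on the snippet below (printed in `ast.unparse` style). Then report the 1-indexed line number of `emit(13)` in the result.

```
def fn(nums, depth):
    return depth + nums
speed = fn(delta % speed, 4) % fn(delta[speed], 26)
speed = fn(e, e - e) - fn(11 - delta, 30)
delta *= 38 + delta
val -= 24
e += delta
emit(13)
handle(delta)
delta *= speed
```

6

Transformed code:
speed = (4 + delta % speed) % (26 + delta[speed])
speed = e - e + e - (30 + (11 - delta))
delta *= 38 + delta
val -= 24
e += delta
emit(13)
handle(delta)
delta *= speed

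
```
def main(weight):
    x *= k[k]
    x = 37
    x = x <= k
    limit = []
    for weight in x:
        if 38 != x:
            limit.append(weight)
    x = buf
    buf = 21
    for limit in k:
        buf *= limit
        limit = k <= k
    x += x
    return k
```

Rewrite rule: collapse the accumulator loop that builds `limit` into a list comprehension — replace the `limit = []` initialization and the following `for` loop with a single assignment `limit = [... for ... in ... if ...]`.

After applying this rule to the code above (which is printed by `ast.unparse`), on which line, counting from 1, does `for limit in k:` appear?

8

Transformed code:
def main(weight):
    x *= k[k]
    x = 37
    x = x <= k
    limit = [weight for weight in x if 38 != x]
    x = buf
    buf = 21
    for limit in k:
        buf *= limit
        limit = k <= k
    x += x
    return k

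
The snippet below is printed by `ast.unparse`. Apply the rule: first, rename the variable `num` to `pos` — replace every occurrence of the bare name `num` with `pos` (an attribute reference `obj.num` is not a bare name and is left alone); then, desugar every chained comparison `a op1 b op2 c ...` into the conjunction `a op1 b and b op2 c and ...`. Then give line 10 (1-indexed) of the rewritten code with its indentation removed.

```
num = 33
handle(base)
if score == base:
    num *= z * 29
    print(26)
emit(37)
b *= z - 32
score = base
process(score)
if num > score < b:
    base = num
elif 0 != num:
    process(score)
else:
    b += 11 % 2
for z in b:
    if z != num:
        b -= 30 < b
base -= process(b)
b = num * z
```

if pos > score and score < b:

Transformed code:
pos = 33
handle(base)
if score == base:
    pos *= z * 29
    print(26)
emit(37)
b *= z - 32
score = base
process(score)
if pos > score and score < b:
    base = pos
elif 0 != pos:
    process(score)
else:
    b += 11 % 2
for z in b:
    if z != pos:
        b -= 30 < b
base -= process(b)
b = pos * z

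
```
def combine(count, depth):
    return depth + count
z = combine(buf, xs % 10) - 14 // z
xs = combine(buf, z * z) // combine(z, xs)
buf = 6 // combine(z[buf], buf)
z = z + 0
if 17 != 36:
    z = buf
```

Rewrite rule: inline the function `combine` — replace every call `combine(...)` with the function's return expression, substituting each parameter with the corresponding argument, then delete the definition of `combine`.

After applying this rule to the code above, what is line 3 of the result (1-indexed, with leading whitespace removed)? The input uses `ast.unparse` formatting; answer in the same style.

Transformed code:
z = xs % 10 + buf - 14 // z
xs = (z * z + buf) // (xs + z)
buf = 6 // (buf + z[buf])
z = z + 0
if 17 != 36:
    z = buf

buf = 6 // (buf + z[buf])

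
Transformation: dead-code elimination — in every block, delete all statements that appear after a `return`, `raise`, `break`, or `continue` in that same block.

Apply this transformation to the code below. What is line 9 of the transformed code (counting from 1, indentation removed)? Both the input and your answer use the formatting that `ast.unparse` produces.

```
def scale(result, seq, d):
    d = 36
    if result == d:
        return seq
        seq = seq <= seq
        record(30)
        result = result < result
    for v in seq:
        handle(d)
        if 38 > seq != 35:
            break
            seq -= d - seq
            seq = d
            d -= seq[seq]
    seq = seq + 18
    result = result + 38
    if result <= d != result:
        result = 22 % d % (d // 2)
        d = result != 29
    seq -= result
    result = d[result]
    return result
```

Transformed code:
def scale(result, seq, d):
    d = 36
    if result == d:
        return seq
    for v in seq:
        handle(d)
        if 38 > seq != 35:
            break
    seq = seq + 18
    result = result + 38
    if result <= d != result:
        result = 22 % d % (d // 2)
        d = result != 29
    seq -= result
    result = d[result]
    return result

seq = seq + 18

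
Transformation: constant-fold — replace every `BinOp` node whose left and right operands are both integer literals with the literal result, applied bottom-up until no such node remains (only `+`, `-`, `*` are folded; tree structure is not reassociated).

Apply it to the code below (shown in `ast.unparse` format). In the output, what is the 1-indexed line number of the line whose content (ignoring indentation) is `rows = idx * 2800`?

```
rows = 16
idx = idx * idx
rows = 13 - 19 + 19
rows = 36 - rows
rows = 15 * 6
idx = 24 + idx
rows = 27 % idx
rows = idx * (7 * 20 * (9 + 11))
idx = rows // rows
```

Transformed code:
rows = 16
idx = idx * idx
rows = 13
rows = 36 - rows
rows = 90
idx = 24 + idx
rows = 27 % idx
rows = idx * 2800
idx = rows // rows

8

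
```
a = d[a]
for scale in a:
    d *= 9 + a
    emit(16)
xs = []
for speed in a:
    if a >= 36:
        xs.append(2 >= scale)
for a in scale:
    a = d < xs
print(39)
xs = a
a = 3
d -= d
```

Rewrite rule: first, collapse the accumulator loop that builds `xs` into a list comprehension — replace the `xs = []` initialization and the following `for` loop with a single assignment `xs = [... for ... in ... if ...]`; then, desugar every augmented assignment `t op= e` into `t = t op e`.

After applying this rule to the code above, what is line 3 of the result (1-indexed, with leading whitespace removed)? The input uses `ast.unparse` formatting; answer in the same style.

Transformed code:
a = d[a]
for scale in a:
    d = d * (9 + a)
    emit(16)
xs = [2 >= scale for speed in a if a >= 36]
for a in scale:
    a = d < xs
print(39)
xs = a
a = 3
d = d - d

d = d * (9 + a)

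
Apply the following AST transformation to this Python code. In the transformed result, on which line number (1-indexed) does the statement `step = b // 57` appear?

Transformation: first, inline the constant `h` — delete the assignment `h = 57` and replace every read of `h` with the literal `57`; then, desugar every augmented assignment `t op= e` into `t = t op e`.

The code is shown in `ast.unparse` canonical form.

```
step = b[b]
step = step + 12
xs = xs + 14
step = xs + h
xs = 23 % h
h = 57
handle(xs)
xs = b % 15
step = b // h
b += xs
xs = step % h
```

8

Transformed code:
step = b[b]
step = step + 12
xs = xs + 14
step = xs + 57
xs = 23 % 57
handle(xs)
xs = b % 15
step = b // 57
b = b + xs
xs = step % 57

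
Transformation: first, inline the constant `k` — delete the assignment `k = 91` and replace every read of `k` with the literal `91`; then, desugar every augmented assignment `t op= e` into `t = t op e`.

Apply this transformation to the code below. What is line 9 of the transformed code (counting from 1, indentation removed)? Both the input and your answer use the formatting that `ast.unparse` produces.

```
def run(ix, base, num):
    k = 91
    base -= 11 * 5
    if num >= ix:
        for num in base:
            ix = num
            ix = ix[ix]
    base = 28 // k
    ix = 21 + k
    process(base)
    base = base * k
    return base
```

Transformed code:
def run(ix, base, num):
    base = base - 11 * 5
    if num >= ix:
        for num in base:
            ix = num
            ix = ix[ix]
    base = 28 // 91
    ix = 21 + 91
    process(base)
    base = base * 91
    return base

process(base)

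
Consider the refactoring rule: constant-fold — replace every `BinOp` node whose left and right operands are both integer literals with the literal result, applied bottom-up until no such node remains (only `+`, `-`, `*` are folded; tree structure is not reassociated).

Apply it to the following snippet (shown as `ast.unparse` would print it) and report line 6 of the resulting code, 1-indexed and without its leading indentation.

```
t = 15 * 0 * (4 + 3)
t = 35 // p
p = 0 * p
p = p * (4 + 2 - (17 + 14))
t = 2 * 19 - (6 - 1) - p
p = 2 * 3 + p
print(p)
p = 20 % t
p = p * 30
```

p = 6 + p

Transformed code:
t = 0
t = 35 // p
p = 0 * p
p = p * -25
t = 33 - p
p = 6 + p
print(p)
p = 20 % t
p = p * 30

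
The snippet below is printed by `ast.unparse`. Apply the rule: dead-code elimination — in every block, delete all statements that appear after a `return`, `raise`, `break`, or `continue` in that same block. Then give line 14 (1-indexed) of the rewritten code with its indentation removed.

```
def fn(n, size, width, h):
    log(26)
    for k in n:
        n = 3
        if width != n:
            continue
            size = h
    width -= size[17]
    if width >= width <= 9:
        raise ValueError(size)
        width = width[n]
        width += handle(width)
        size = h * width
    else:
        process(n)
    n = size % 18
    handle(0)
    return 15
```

return 15

Transformed code:
def fn(n, size, width, h):
    log(26)
    for k in n:
        n = 3
        if width != n:
            continue
    width -= size[17]
    if width >= width <= 9:
        raise ValueError(size)
    else:
        process(n)
    n = size % 18
    handle(0)
    return 15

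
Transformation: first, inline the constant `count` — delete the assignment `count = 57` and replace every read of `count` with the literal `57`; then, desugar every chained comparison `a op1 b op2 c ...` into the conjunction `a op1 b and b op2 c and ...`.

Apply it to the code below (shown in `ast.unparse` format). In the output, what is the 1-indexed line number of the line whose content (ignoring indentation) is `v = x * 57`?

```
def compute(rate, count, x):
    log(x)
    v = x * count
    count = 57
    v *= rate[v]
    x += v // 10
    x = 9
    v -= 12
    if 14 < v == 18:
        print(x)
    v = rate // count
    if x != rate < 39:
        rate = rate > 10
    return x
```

Transformed code:
def compute(rate, count, x):
    log(x)
    v = x * 57
    v *= rate[v]
    x += v // 10
    x = 9
    v -= 12
    if 14 < v and v == 18:
        print(x)
    v = rate // 57
    if x != rate and rate < 39:
        rate = rate > 10
    return x

3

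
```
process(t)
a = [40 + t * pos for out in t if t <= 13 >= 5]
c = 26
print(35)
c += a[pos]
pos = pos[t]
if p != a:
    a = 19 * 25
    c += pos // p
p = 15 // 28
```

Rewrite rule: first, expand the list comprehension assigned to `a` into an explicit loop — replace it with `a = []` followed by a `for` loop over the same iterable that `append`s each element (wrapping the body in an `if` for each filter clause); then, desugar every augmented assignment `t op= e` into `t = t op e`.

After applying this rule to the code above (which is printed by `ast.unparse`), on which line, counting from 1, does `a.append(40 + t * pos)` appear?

Transformed code:
process(t)
a = []
for out in t:
    if t <= 13 >= 5:
        a.append(40 + t * pos)
c = 26
print(35)
c = c + a[pos]
pos = pos[t]
if p != a:
    a = 19 * 25
    c = c + pos // p
p = 15 // 28

5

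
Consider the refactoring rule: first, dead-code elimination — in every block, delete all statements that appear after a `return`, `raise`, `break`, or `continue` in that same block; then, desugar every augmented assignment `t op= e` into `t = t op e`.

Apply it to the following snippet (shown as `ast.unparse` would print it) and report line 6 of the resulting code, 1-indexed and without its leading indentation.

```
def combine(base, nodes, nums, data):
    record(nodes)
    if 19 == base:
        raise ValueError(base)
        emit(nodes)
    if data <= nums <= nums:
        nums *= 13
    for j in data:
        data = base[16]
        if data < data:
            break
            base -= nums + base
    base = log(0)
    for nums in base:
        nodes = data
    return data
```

Transformed code:
def combine(base, nodes, nums, data):
    record(nodes)
    if 19 == base:
        raise ValueError(base)
    if data <= nums <= nums:
        nums = nums * 13
    for j in data:
        data = base[16]
        if data < data:
            break
    base = log(0)
    for nums in base:
        nodes = data
    return data

nums = nums * 13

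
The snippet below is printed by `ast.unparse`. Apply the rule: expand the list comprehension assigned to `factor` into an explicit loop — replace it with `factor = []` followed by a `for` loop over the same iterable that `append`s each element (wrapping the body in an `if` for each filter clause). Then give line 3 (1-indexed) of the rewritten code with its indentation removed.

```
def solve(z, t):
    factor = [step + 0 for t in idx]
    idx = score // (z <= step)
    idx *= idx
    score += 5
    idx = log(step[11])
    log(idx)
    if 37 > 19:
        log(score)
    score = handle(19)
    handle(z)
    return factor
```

for t in idx:

Transformed code:
def solve(z, t):
    factor = []
    for t in idx:
        factor.append(step + 0)
    idx = score // (z <= step)
    idx *= idx
    score += 5
    idx = log(step[11])
    log(idx)
    if 37 > 19:
        log(score)
    score = handle(19)
    handle(z)
    return factor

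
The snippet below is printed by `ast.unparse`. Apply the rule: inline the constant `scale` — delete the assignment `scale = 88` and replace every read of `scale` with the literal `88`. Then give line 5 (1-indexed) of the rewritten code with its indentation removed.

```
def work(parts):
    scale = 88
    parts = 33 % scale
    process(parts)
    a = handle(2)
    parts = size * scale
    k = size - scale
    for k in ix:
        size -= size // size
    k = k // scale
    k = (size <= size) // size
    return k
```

parts = size * 88

Transformed code:
def work(parts):
    parts = 33 % 88
    process(parts)
    a = handle(2)
    parts = size * 88
    k = size - 88
    for k in ix:
        size -= size // size
    k = k // 88
    k = (size <= size) // size
    return k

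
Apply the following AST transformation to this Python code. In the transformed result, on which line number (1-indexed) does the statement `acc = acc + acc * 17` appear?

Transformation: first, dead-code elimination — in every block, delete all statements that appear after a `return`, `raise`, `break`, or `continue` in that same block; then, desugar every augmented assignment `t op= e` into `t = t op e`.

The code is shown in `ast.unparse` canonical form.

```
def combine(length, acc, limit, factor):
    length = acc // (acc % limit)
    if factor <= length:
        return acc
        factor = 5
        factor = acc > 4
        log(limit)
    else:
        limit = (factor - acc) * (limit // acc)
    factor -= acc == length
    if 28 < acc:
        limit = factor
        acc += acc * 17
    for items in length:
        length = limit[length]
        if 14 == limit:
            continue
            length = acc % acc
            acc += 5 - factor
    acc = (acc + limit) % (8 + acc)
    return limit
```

10

Transformed code:
def combine(length, acc, limit, factor):
    length = acc // (acc % limit)
    if factor <= length:
        return acc
    else:
        limit = (factor - acc) * (limit // acc)
    factor = factor - (acc == length)
    if 28 < acc:
        limit = factor
        acc = acc + acc * 17
    for items in length:
        length = limit[length]
        if 14 == limit:
            continue
    acc = (acc + limit) % (8 + acc)
    return limit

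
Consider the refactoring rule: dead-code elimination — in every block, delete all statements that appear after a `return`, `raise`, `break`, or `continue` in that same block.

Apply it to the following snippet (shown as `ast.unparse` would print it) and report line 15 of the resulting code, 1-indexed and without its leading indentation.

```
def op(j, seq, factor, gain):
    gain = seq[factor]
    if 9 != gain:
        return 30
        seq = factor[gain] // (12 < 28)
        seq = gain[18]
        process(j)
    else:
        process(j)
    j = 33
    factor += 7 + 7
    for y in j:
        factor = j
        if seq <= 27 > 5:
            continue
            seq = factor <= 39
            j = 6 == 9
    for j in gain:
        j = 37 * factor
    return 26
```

return 26

Transformed code:
def op(j, seq, factor, gain):
    gain = seq[factor]
    if 9 != gain:
        return 30
    else:
        process(j)
    j = 33
    factor += 7 + 7
    for y in j:
        factor = j
        if seq <= 27 > 5:
            continue
    for j in gain:
        j = 37 * factor
    return 26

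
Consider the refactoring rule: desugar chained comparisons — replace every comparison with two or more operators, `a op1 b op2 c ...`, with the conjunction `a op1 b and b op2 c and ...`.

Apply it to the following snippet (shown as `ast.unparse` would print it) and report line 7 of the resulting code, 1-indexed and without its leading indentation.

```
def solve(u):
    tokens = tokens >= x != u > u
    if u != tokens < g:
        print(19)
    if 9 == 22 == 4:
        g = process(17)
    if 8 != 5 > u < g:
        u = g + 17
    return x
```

if 8 != 5 and 5 > u and (u < g):

Transformed code:
def solve(u):
    tokens = tokens >= x and x != u and (u > u)
    if u != tokens and tokens < g:
        print(19)
    if 9 == 22 and 22 == 4:
        g = process(17)
    if 8 != 5 and 5 > u and (u < g):
        u = g + 17
    return x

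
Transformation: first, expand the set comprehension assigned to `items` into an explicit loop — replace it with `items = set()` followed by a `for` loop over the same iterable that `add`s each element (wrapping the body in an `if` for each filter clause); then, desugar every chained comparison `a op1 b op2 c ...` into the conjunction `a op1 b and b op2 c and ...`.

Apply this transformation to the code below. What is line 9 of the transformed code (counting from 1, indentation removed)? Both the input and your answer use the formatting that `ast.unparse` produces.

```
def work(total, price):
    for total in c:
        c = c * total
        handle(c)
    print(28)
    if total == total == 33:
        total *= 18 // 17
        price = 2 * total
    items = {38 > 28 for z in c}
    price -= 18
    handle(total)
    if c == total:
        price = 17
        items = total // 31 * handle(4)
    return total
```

Transformed code:
def work(total, price):
    for total in c:
        c = c * total
        handle(c)
    print(28)
    if total == total and total == 33:
        total *= 18 // 17
        price = 2 * total
    items = set()
    for z in c:
        items.add(38 > 28)
    price -= 18
    handle(total)
    if c == total:
        price = 17
        items = total // 31 * handle(4)
    return total

items = set()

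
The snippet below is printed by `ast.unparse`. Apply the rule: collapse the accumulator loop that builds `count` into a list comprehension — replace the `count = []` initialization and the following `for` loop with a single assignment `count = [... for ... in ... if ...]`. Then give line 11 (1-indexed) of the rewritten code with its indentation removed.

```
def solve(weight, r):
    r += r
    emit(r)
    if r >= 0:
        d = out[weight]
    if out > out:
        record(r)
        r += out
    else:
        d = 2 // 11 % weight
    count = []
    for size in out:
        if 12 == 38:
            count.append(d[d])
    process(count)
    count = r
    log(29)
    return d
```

Transformed code:
def solve(weight, r):
    r += r
    emit(r)
    if r >= 0:
        d = out[weight]
    if out > out:
        record(r)
        r += out
    else:
        d = 2 // 11 % weight
    count = [d[d] for size in out if 12 == 38]
    process(count)
    count = r
    log(29)
    return d

count = [d[d] for size in out if 12 == 38]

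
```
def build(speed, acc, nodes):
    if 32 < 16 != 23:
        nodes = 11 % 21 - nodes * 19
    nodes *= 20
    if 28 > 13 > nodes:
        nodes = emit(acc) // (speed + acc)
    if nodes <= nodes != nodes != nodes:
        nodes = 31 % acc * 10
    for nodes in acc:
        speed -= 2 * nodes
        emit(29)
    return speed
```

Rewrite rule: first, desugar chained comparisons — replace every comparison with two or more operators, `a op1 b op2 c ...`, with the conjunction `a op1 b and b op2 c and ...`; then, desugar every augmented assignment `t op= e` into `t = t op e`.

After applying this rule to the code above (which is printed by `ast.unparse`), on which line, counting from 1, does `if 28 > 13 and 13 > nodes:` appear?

5

Transformed code:
def build(speed, acc, nodes):
    if 32 < 16 and 16 != 23:
        nodes = 11 % 21 - nodes * 19
    nodes = nodes * 20
    if 28 > 13 and 13 > nodes:
        nodes = emit(acc) // (speed + acc)
    if nodes <= nodes and nodes != nodes and (nodes != nodes):
        nodes = 31 % acc * 10
    for nodes in acc:
        speed = speed - 2 * nodes
        emit(29)
    return speed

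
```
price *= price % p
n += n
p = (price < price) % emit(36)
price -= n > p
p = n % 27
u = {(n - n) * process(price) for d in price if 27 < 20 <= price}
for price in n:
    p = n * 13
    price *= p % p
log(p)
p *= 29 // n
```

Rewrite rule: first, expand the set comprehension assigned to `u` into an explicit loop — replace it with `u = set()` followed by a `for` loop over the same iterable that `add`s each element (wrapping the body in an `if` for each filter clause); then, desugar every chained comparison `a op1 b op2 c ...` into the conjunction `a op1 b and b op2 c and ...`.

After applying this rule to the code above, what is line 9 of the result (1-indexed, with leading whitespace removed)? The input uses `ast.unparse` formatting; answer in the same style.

u.add((n - n) * process(price))

Transformed code:
price *= price % p
n += n
p = (price < price) % emit(36)
price -= n > p
p = n % 27
u = set()
for d in price:
    if 27 < 20 and 20 <= price:
        u.add((n - n) * process(price))
for price in n:
    p = n * 13
    price *= p % p
log(p)
p *= 29 // n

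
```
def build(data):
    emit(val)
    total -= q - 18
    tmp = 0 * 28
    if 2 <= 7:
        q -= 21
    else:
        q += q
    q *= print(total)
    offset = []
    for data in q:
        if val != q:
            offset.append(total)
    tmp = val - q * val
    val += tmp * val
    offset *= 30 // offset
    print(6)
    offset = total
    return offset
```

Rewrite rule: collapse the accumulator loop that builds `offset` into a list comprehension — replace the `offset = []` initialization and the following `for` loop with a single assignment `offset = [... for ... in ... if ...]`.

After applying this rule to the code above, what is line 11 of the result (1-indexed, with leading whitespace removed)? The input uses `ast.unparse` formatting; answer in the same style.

tmp = val - q * val

Transformed code:
def build(data):
    emit(val)
    total -= q - 18
    tmp = 0 * 28
    if 2 <= 7:
        q -= 21
    else:
        q += q
    q *= print(total)
    offset = [total for data in q if val != q]
    tmp = val - q * val
    val += tmp * val
    offset *= 30 // offset
    print(6)
    offset = total
    return offset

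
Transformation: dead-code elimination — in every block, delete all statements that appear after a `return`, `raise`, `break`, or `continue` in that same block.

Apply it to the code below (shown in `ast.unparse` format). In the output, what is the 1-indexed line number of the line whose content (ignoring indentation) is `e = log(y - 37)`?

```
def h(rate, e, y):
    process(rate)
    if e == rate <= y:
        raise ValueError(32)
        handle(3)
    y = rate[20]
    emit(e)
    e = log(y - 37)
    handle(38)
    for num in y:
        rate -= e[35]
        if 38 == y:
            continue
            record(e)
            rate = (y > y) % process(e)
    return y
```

7

Transformed code:
def h(rate, e, y):
    process(rate)
    if e == rate <= y:
        raise ValueError(32)
    y = rate[20]
    emit(e)
    e = log(y - 37)
    handle(38)
    for num in y:
        rate -= e[35]
        if 38 == y:
            continue
    return y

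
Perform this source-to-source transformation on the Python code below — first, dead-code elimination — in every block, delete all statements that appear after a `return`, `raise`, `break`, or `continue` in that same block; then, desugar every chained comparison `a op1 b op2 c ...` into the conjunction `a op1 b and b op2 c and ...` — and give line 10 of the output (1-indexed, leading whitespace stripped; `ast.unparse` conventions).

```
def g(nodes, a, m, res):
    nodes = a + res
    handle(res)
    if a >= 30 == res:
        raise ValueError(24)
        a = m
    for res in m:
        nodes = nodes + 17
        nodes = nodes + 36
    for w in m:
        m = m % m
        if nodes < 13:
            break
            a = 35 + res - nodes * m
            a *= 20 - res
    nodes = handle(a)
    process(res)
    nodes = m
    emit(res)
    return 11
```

m = m % m

Transformed code:
def g(nodes, a, m, res):
    nodes = a + res
    handle(res)
    if a >= 30 and 30 == res:
        raise ValueError(24)
    for res in m:
        nodes = nodes + 17
        nodes = nodes + 36
    for w in m:
        m = m % m
        if nodes < 13:
            break
    nodes = handle(a)
    process(res)
    nodes = m
    emit(res)
    return 11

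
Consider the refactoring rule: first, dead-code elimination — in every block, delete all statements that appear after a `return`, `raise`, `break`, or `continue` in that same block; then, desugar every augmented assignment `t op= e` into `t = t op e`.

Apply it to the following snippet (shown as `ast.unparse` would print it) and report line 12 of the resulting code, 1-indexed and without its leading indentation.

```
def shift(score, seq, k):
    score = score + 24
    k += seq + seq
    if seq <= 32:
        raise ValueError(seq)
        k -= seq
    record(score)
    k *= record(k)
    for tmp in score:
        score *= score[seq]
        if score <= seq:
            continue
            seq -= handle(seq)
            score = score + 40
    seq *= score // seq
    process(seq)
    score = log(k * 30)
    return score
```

Transformed code:
def shift(score, seq, k):
    score = score + 24
    k = k + (seq + seq)
    if seq <= 32:
        raise ValueError(seq)
    record(score)
    k = k * record(k)
    for tmp in score:
        score = score * score[seq]
        if score <= seq:
            continue
    seq = seq * (score // seq)
    process(seq)
    score = log(k * 30)
    return score

seq = seq * (score // seq)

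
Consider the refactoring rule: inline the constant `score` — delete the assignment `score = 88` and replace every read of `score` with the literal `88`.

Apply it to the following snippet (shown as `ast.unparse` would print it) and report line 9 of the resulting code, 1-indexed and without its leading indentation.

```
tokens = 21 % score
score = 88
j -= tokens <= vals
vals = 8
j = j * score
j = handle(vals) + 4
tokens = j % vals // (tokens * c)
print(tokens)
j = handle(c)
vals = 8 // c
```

Transformed code:
tokens = 21 % 88
j -= tokens <= vals
vals = 8
j = j * 88
j = handle(vals) + 4
tokens = j % vals // (tokens * c)
print(tokens)
j = handle(c)
vals = 8 // c

vals = 8 // c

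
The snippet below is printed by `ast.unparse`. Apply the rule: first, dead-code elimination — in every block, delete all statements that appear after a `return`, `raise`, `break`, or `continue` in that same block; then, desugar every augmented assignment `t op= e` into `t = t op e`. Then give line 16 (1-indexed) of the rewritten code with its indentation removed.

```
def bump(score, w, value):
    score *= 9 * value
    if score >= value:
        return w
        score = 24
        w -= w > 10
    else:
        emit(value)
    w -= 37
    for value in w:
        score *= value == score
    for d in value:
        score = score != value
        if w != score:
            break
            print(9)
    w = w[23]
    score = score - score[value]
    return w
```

Transformed code:
def bump(score, w, value):
    score = score * (9 * value)
    if score >= value:
        return w
    else:
        emit(value)
    w = w - 37
    for value in w:
        score = score * (value == score)
    for d in value:
        score = score != value
        if w != score:
            break
    w = w[23]
    score = score - score[value]
    return w

return w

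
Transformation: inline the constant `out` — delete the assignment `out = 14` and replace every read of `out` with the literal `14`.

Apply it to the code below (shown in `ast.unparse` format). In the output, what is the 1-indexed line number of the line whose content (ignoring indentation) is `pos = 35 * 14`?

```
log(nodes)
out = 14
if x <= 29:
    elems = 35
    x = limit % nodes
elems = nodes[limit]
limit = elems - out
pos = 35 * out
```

Transformed code:
log(nodes)
if x <= 29:
    elems = 35
    x = limit % nodes
elems = nodes[limit]
limit = elems - 14
pos = 35 * 14

7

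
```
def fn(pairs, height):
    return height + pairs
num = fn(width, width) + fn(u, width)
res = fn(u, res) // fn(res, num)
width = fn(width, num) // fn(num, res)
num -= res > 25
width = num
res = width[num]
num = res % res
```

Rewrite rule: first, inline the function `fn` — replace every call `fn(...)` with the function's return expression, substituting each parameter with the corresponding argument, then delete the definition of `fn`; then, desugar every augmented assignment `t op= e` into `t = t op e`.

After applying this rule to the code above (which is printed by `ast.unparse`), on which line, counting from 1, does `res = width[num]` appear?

Transformed code:
num = width + width + (width + u)
res = (res + u) // (num + res)
width = (num + width) // (res + num)
num = num - (res > 25)
width = num
res = width[num]
num = res % res

6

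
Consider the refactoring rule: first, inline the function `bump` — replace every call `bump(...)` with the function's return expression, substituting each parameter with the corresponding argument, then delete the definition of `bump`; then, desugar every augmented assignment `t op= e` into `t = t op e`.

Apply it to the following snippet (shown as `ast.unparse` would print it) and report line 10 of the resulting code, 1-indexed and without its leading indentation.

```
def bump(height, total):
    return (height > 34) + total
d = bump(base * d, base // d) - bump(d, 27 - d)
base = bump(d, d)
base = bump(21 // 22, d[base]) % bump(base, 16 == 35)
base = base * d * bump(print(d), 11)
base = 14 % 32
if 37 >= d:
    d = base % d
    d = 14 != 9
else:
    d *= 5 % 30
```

d = d * (5 % 30)

Transformed code:
d = (base * d > 34) + base // d - ((d > 34) + (27 - d))
base = (d > 34) + d
base = ((21 // 22 > 34) + d[base]) % ((base > 34) + (16 == 35))
base = base * d * ((print(d) > 34) + 11)
base = 14 % 32
if 37 >= d:
    d = base % d
    d = 14 != 9
else:
    d = d * (5 % 30)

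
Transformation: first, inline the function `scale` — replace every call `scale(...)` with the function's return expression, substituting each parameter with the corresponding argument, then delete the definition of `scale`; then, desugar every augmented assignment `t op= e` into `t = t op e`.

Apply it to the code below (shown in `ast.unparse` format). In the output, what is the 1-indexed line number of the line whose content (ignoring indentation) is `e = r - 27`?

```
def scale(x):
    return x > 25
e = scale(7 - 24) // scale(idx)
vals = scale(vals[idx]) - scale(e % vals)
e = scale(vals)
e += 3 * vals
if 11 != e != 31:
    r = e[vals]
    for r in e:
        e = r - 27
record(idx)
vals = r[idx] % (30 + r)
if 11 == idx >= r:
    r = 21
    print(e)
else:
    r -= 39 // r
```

Transformed code:
e = (7 - 24 > 25) // (idx > 25)
vals = (vals[idx] > 25) - (e % vals > 25)
e = vals > 25
e = e + 3 * vals
if 11 != e != 31:
    r = e[vals]
    for r in e:
        e = r - 27
record(idx)
vals = r[idx] % (30 + r)
if 11 == idx >= r:
    r = 21
    print(e)
else:
    r = r - 39 // r

8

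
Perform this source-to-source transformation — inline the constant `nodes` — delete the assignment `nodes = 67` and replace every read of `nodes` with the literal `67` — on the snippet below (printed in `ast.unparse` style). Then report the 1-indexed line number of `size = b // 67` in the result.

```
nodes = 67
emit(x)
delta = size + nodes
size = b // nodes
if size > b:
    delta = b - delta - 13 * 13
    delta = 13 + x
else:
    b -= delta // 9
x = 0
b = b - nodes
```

3

Transformed code:
emit(x)
delta = size + 67
size = b // 67
if size > b:
    delta = b - delta - 13 * 13
    delta = 13 + x
else:
    b -= delta // 9
x = 0
b = b - 67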